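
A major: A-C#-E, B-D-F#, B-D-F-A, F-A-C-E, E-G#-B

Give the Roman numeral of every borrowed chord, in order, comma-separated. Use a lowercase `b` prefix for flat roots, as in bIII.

A major has the diatonic set A, Bm, C#m, D, E, F#m, G#dim. A–C#–E = A, B–D–F# = Bm and E–G#–B = E are all diatonic. B–D–F–A is not: scale degree 2 in A major carries Bm (ii). In A minor the chord on that degree is Bm7b5, so here it functions as iiø7, borrowed from the parallel minor. F–A–C–E is not: scale degree 6 in A major carries F#m (vi). In A minor the chord on that degree is Fmaj7, so here it functions as bVImaj7, borrowed from the parallel minor.

iiø7, bVImaj7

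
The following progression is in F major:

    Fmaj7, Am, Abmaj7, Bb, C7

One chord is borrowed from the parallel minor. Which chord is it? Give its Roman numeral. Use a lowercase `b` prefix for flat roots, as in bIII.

bIIImaj7

F major has the diatonic set F, Gm, Am, Bb, C, Dm, Edim. Of the given chords, Fmaj7, Am, Bb and C7 are diatonic. But Abmaj7 (Ab–C–Eb–G) is foreign: the diatonic iii on degree 3 is Am, whereas Abmaj7 comes from F minor. It is labeled bIIImaj7.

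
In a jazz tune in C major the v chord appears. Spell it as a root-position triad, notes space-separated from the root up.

The root, G, is scale degree 5 — the same note in C major and C minor; only the chord quality changes. In C minor the chord on G is G–Bb–D.

G Bb D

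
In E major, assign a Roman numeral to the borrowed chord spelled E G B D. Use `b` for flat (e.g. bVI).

E is scale degree 1 in E major. E–G–B–D is a minor-seventh chord — the form found in E minor, not the diatonic I (E). Borrowed into E major it is written i7.

i7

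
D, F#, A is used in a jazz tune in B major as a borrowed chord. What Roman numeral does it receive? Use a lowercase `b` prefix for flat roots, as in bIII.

bIII

The root D is the lowered 3rd scale degree — diatonically B major has D# there. D–F#–A is a major chord — the form found in B minor, not the diatonic iii (D#m). Borrowed into B major it is written bIII.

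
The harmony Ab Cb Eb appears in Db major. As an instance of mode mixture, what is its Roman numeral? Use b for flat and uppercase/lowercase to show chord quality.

Ab is scale degree 5 in Db major. The diatonic chord on degree 5 would be Ab (V), but Ab–Cb–Eb is the minor chord from Db minor. As a borrowed chord it is labeled v.

v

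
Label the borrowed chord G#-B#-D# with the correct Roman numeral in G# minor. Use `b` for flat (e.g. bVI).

G# is scale degree 1 in G# minor. The diatonic chord on degree 1 would be G#m (i), but G#–B#–D# is the major chord from G# major. As a borrowed chord it is labeled I.

I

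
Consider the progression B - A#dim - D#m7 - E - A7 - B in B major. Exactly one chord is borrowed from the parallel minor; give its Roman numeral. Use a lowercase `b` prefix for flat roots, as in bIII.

In B major the diatonic chords are B, C#m, D#m, E, F#, G#m, A#dim. Of the given chords, B, A#dim, D#m7 and E are diatonic. But A7 (A–C#–E–G) is foreign: the diatonic vii° on degree 7 is A#dim, whereas A7 comes from B minor. It is labeled bVII7.

bVII7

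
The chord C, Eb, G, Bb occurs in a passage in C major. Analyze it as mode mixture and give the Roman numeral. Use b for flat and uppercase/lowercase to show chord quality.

The root C is the diatonic 1st degree of C major; the borrowing shows in the chord quality. C–Eb–G–Bb is a minor-seventh chord — the form found in C minor, not the diatonic I (C). Borrowed into C major it is written i7.

i7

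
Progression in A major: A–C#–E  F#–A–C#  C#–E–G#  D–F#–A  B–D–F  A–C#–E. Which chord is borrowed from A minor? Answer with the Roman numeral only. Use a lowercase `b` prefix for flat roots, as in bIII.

ii°

The diatonic triads in A major are A, Bm, C#m, D, E, F#m, G#dim. A–C#–E = A, F#–A–C# = F#m, C#–E–G# = C#m and D–F#–A = D all belong to that set. But B–D–F is foreign: the diatonic ii on degree 2 is Bm, whereas Bdim comes from A minor. It is labeled ii°.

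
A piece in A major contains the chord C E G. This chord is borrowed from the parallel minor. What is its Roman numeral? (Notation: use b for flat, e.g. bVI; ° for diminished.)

C is the lowered form of scale degree 3 in A major (the diatonic degree 3 is C#). C–E–G is a major chord — the form found in A minor, not the diatonic iii (C#m). Borrowed into A major it is written bIII.

bIII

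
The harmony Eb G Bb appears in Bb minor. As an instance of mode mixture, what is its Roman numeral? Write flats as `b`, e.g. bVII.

IV

Eb is scale degree 4 in Bb minor. Eb–G–Bb is a major chord — the form found in Bb major, not the diatonic iv (Ebm). Borrowed into Bb minor it is written IV.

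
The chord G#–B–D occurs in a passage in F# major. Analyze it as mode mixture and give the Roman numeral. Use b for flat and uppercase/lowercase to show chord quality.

The root G# is the diatonic 2nd degree of F# major; the borrowing shows in the chord quality. G#–B–D is a diminished chord — the form found in F# minor, not the diatonic ii (G#m). Borrowed into F# major it is written ii°.

ii°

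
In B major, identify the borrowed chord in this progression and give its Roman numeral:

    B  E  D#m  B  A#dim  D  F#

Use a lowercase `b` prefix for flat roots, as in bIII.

B major has the diatonic set B, C#m, D#m, E, F#, G#m, A#dim. B, E, D#m, A#dim and F# all belong to that set. D (D–F#–A) doesn't fit — on degree 3 B major would have D#m (iii). D is the degree-3 chord of B minor, so it is the borrowed bIII.

bIII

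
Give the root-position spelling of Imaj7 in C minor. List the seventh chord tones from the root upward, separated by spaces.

Imaj7 is built on scale degree 1, which is C in both C minor and its parallel. Building the major-seventh chord from the parallel major on C: C–E–G–B.

C E G B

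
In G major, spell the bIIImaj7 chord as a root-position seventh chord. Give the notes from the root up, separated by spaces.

bIIImaj7 is built on the lowered scale degree 3. In G major degree 3 is B; lowered it becomes Bb. Building the major-seventh chord from the parallel minor on Bb: Bb–D–F–A.

Bb D F A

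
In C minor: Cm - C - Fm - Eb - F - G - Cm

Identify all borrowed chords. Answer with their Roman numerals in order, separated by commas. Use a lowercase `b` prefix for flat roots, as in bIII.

I, IV

The diatonic triads in C minor (with V from harmonic minor) are Cm, Ddim, Eb, Fm, G, Ab, Bb. Of the given chords, Cm, Fm, Eb and G are diatonic. C (C–E–G) is not: scale degree 1 in C minor carries Cm (i). In C major the chord on that degree is C, so here it functions as I, borrowed from the parallel major. But F (F–A–C) is foreign: the diatonic iv on degree 4 is Fm, whereas F comes from C major. It is labeled IV.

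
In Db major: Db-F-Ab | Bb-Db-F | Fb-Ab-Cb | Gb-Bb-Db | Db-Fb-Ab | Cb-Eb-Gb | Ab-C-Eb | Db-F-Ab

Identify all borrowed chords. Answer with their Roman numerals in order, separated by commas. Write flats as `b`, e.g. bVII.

bIII, i, bVII

In Db major the diatonic chords are Db, Ebm, Fm, Gb, Ab, Bbm, Cdim. Of the given chords, Db–F–Ab = Db, Bb–Db–F = Bbm, Gb–Bb–Db = Gb and Ab–C–Eb = Ab are diatonic. But Fb–Ab–Cb is foreign: the diatonic iii on degree 3 is Fm, whereas Fb comes from Db minor. It is labeled bIII. But Db–Fb–Ab is foreign: the diatonic I on degree 1 is Db, whereas Dbm comes from Db minor. It is labeled i. Cb–Eb–Gb is not: scale degree 7 in Db major carries Cdim (vii°). In Db minor the chord on that degree is Cb, so here it functions as bVII, borrowed from the parallel minor.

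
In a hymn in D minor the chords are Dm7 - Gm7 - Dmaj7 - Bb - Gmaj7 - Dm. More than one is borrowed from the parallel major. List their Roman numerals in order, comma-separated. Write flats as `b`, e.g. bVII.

The diatonic triads in D minor (with V from harmonic minor) are Dm, Edim, F, Gm, A, Bb, C. Of the given chords, Dm7, Gm7, Bb and Dm are diatonic. Dmaj7 (D–F#–A–C#) is not: scale degree 1 in D minor carries Dm (i). In D major the chord on that degree is Dmaj7, so here it functions as Imaj7, borrowed from the parallel major. But Gmaj7 (G–B–D–F#) is foreign: the diatonic iv on degree 4 is Gm, whereas Gmaj7 comes from D major. It is labeled IVmaj7.

Imaj7, IVmaj7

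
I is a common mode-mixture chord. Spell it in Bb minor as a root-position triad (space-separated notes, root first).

I is built on scale degree 1, which is Bb in both Bb minor and its parallel. Building the major chord from the parallel major on Bb: Bb–D–F.

Bb D F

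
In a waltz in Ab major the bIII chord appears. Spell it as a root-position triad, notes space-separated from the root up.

bIII is built on the lowered scale degree 3. In Ab major degree 3 is C; lowered it becomes Cb. Building the major chord from the parallel minor on Cb: Cb–Eb–Gb.

Cb Eb Gb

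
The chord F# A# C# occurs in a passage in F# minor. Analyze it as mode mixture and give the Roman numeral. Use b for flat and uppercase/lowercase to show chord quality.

F# is scale degree 1 in F# minor. The diatonic chord on degree 1 would be F#m (i), but F#–A#–C# is the major chord from F# major. As a borrowed chord it is labeled I.

I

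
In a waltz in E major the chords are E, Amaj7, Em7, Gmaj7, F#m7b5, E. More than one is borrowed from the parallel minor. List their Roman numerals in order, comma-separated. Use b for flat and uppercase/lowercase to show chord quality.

In E major the diatonic chords are E, F#m, G#m, A, B, C#m, D#dim. E and Amaj7 both belong to that set. But Em7 (E–G–B–D) is foreign: the diatonic I on degree 1 is E, whereas Em7 comes from E minor. It is labeled i7. Gmaj7 (G–B–D–F#) doesn't fit — on degree 3 E major would have G#m (iii). Gmaj7 is the degree-3 chord of E minor, so it is the borrowed bIIImaj7. But F#m7b5 (F#–A–C–E) is foreign: the diatonic ii on degree 2 is F#m, whereas F#m7b5 comes from E minor. It is labeled iiø7.

i7, bIIImaj7, iiø7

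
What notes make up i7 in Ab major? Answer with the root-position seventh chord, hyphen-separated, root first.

The root, Ab, is scale degree 1 — the same note in Ab major and Ab minor; only the chord quality changes. Stacking thirds in Ab minor on Ab gives Ab–Cb–Eb–Gb.

Ab-Cb-Eb-Gb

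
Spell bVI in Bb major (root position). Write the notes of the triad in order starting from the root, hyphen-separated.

bVI is built on the lowered scale degree 6. In Bb major degree 6 is G; lowered it becomes Gb. Building the major chord from the parallel minor on Gb: Gb–Bb–Db.

Gb-Bb-Db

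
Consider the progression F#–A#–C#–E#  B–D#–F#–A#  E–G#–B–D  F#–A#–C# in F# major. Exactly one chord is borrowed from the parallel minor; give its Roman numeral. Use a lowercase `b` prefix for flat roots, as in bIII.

bVII7

In F# major the diatonic chords are F#, G#m, A#m, B, C#, D#m, E#dim. F#–A#–C#–E# = F#maj7, B–D#–F#–A# = Bmaj7 and F#–A#–C# = F# all belong to that set. But E–G#–B–D is foreign: the diatonic vii° on degree 7 is E#dim, whereas E7 comes from F# minor. It is labeled bVII7.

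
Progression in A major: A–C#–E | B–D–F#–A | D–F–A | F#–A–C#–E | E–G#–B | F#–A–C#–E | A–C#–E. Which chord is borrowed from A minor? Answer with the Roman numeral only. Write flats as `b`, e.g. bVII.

iv

A major has the diatonic set A, Bm, C#m, D, E, F#m, G#dim. A–C#–E = A, B–D–F#–A = Bm7, F#–A–C#–E = F#m7 and E–G#–B = E are all diatonic. D–F–A is not: scale degree 4 in A major carries D (IV). In A minor the chord on that degree is Dm, so here it functions as iv, borrowed from the parallel minor.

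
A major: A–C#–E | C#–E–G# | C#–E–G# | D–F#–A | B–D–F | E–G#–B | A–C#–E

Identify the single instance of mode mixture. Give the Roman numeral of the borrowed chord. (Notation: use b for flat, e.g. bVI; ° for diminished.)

A major has the diatonic set A, Bm, C#m, D, E, F#m, G#dim. Of the given chords, A–C#–E = A, C#–E–G# = C#m, D–F#–A = D and E–G#–B = E are diatonic. But B–D–F is foreign: the diatonic ii on degree 2 is Bm, whereas Bdim comes from A minor. It is labeled ii°.

ii°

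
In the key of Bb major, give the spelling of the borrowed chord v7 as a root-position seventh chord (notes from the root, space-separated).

The root, F, is scale degree 5 — the same note in Bb major and Bb minor; only the chord quality changes. In Bb minor the chord on F is F–Ab–C–Eb.

F Ab C Eb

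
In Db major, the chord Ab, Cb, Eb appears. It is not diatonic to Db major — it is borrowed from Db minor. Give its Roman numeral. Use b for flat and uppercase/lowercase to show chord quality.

Ab is scale degree 5 in Db major. Ab–Cb–Eb is a minor chord — the form found in Db minor, not the diatonic V (Ab). Borrowed into Db major it is written v.

v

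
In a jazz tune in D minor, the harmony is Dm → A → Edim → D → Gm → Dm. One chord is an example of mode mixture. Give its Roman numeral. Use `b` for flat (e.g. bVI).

I

D minor has the diatonic set Dm, Edim, F, Gm, A, Bb, C (with V from harmonic minor). Dm, A, Edim and Gm are all diatonic. But D (D–F#–A) is foreign: the diatonic i on degree 1 is Dm, whereas D comes from D major. It is labeled I.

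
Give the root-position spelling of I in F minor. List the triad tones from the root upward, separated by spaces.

F A C

The root, F, is scale degree 1 — the same note in F minor and F major; only the chord quality changes. In F major the chord on F is F–A–C.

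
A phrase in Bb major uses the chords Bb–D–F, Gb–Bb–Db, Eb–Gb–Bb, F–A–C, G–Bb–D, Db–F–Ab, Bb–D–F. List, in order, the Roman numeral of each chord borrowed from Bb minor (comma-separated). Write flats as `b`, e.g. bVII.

bVI, iv, bIII

The diatonic triads in Bb major are Bb, Cm, Dm, Eb, F, Gm, Adim. Bb–D–F = Bb, F–A–C = F and G–Bb–D = Gm are all diatonic. Gb–Bb–Db doesn't fit — on degree 6 Bb major would have Gm (vi). Gb is the degree-6 chord of Bb minor, so it is the borrowed bVI. Eb–Gb–Bb doesn't fit — on degree 4 Bb major would have Eb (IV). Ebm is the degree-4 chord of Bb minor, so it is the borrowed iv. Db–F–Ab is not: scale degree 3 in Bb major carries Dm (iii). In Bb minor the chord on that degree is Db, so here it functions as bIII, borrowed from the parallel minor.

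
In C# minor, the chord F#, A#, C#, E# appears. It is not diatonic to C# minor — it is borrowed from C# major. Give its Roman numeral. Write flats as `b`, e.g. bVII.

The root F# is the diatonic 4th degree of C# minor; the borrowing shows in the chord quality. Diatonically C# minor has F#m (iv) on that degree; F#–A#–C#–E# is instead the major-seventh chord native to C# major, so it takes the label IVmaj7.

IVmaj7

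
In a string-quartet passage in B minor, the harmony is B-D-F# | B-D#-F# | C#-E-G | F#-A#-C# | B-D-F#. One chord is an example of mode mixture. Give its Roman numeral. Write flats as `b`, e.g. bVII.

In B minor (with V from harmonic minor) the diatonic chords are Bm, C#dim, D, Em, F#, G, A. Of the given chords, B–D–F# = Bm, C#–E–G = C#dim and F#–A#–C# = F# are diatonic. But B–D#–F# is foreign: the diatonic i on degree 1 is Bm, whereas B comes from B major. It is labeled I.

I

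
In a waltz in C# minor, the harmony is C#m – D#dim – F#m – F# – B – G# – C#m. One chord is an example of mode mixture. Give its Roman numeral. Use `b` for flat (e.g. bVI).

IV

The diatonic triads in C# minor (with V from harmonic minor) are C#m, D#dim, E, F#m, G#, A, B. Of the given chords, C#m, D#dim, F#m, B and G# are diatonic. F# (F#–A#–C#) doesn't fit — on degree 4 C# minor would have F#m (iv). F# is the degree-4 chord of C# major, so it is the borrowed IV.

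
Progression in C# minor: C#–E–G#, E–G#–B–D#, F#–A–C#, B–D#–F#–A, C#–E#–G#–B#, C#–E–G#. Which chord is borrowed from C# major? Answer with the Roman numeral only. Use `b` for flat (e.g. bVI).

Imaj7

In C# minor (with V from harmonic minor) the diatonic chords are C#m, D#dim, E, F#m, G#, A, B. C#–E–G# = C#m, E–G#–B–D# = Emaj7, F#–A–C# = F#m and B–D#–F#–A = B7 all belong to that set. But C#–E#–G#–B# is foreign: the diatonic i on degree 1 is C#m, whereas C#maj7 comes from C# major. It is labeled Imaj7.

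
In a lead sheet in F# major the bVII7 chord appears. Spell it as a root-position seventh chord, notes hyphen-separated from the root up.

E-G#-B-D

bVII7 is built on the lowered scale degree 7. In F# major degree 7 is E#; lowered it becomes E. Stacking thirds in F# minor on E gives E–G#–B–D.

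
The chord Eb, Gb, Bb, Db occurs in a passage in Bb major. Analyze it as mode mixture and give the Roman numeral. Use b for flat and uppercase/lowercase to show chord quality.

The root Eb is the diatonic 4th degree of Bb major; the borrowing shows in the chord quality. Eb–Gb–Bb–Db is a minor-seventh chord — the form found in Bb minor, not the diatonic IV (Eb). Borrowed into Bb major it is written iv7.

iv7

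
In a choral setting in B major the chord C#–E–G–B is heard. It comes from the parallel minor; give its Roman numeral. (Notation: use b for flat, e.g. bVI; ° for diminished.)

iiø7

C# is scale degree 2 in B major. The diatonic chord on degree 2 would be C#m (ii), but C#–E–G–B is the half-diminished-seventh chord from B minor. As a borrowed chord it is labeled iiø7.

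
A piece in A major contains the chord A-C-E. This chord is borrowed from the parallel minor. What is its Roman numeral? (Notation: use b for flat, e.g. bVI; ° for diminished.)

i

The root A is the diatonic 1st degree of A major; the borrowing shows in the chord quality. Diatonically A major has A (I) on that degree; A–C–E is instead the minor chord native to A minor, so it takes the label i.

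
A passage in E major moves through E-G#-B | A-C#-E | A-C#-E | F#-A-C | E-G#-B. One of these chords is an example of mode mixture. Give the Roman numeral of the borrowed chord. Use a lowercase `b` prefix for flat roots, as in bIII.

The diatonic triads in E major are E, F#m, G#m, A, B, C#m, D#dim. E–G#–B = E and A–C#–E = A are both diatonic. But F#–A–C is foreign: the diatonic ii on degree 2 is F#m, whereas F#dim comes from E minor. It is labeled ii°.

ii°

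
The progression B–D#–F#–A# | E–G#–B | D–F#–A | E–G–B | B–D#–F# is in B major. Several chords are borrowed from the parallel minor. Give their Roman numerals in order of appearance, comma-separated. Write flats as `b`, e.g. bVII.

bIII, iv

The diatonic triads in B major are B, C#m, D#m, E, F#, G#m, A#dim. B–D#–F#–A# = Bmaj7, E–G#–B = E and B–D#–F# = B all belong to that set. But D–F#–A is foreign: the diatonic iii on degree 3 is D#m, whereas D comes from B minor. It is labeled bIII. E–G–B is not: scale degree 4 in B major carries E (IV). In B minor the chord on that degree is Em, so here it functions as iv, borrowed from the parallel minor.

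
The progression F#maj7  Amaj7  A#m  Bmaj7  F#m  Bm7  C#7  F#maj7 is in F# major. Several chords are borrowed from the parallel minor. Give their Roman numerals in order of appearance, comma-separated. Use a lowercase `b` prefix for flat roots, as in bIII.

bIIImaj7, i, iv7

F# major has the diatonic set F#, G#m, A#m, B, C#, D#m, E#dim. F#maj7, A#m, Bmaj7 and C#7 all belong to that set. Amaj7 (A–C#–E–G#) is not: scale degree 3 in F# major carries A#m (iii). In F# minor the chord on that degree is Amaj7, so here it functions as bIIImaj7, borrowed from the parallel minor. F#m (F#–A–C#) is not: scale degree 1 in F# major carries F# (I). In F# minor the chord on that degree is F#m, so here it functions as i, borrowed from the parallel minor. Bm7 (B–D–F#–A) doesn't fit — on degree 4 F# major would have B (IV). Bm7 is the degree-4 chord of F# minor, so it is the borrowed iv7.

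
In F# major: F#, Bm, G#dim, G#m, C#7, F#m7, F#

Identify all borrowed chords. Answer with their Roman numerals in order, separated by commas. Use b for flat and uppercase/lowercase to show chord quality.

iv, ii°, i7

F# major has the diatonic set F#, G#m, A#m, B, C#, D#m, E#dim. F#, G#m and C#7 all belong to that set. Bm (B–D–F#) is not: scale degree 4 in F# major carries B (IV). In F# minor the chord on that degree is Bm, so here it functions as iv, borrowed from the parallel minor. But G#dim (G#–B–D) is foreign: the diatonic ii on degree 2 is G#m, whereas G#dim comes from F# minor. It is labeled ii°. F#m7 (F#–A–C#–E) is not: scale degree 1 in F# major carries F# (I). In F# minor the chord on that degree is F#m7, so here it functions as i7, borrowed from the parallel minor.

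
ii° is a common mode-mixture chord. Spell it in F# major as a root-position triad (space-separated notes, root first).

The root, G#, is scale degree 2 — the same note in F# major and F# minor; only the chord quality changes. In F# minor the chord on G# is G#–B–D.

G# B D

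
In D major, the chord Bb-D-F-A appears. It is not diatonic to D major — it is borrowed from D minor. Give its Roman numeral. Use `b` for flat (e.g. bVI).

The root Bb is the lowered 6th scale degree — diatonically D major has B there. The diatonic chord on degree 6 would be Bm (vi), but Bb–D–F–A is the major-seventh chord from D minor. As a borrowed chord it is labeled bVImaj7.

bVImaj7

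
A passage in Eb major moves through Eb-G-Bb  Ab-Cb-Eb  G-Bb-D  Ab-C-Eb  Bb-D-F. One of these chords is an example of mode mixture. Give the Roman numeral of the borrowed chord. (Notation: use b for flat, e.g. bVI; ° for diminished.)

iv

In Eb major the diatonic chords are Eb, Fm, Gm, Ab, Bb, Cm, Ddim. Eb–G–Bb = Eb, G–Bb–D = Gm, Ab–C–Eb = Ab and Bb–D–F = Bb all belong to that set. Ab–Cb–Eb is not: scale degree 4 in Eb major carries Ab (IV). In Eb minor the chord on that degree is Abm, so here it functions as iv, borrowed from the parallel minor.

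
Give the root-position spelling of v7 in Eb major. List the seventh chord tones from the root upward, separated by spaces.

The root, Bb, is scale degree 5 — the same note in Eb major and Eb minor; only the chord quality changes. Stacking thirds in Eb minor on Bb gives Bb–Db–F–Ab.

Bb Db F Ab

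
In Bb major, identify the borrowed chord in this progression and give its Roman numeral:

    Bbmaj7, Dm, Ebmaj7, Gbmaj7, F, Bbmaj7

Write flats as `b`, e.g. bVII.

bVImaj7

Bb major has the diatonic set Bb, Cm, Dm, Eb, F, Gm, Adim. Bbmaj7, Dm, Ebmaj7 and F all belong to that set. Gbmaj7 (Gb–Bb–Db–F) is not: scale degree 6 in Bb major carries Gm (vi). In Bb minor the chord on that degree is Gbmaj7, so here it functions as bVImaj7, borrowed from the parallel minor.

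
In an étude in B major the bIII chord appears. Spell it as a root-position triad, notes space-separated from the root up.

bIII is built on the lowered scale degree 3. In B major degree 3 is D#; lowered it becomes D. Building the major chord from the parallel minor on D: D–F#–A.

D F# A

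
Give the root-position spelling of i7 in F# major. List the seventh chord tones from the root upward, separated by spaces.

F# A C# E

The root, F#, is scale degree 1 — the same note in F# major and F# minor; only the chord quality changes. Stacking thirds in F# minor on F# gives F#–A–C#–E.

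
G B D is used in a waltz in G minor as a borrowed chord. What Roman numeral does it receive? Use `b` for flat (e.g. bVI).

I

The root G is the diatonic 1st degree of G minor; the borrowing shows in the chord quality. G–B–D is a major chord — the form found in G major, not the diatonic i (Gm). Borrowed into G minor it is written I.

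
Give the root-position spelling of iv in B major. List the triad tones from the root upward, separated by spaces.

E G B

iv is built on scale degree 4, which is E in both B major and its parallel. In B minor the chord on E is E–G–B.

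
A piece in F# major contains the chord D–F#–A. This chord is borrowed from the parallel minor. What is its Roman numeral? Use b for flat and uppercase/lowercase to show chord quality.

The root D is the lowered 6th scale degree — diatonically F# major has D# there. D–F#–A is a major chord — the form found in F# minor, not the diatonic vi (D#m). Borrowed into F# major it is written bVI.

bVI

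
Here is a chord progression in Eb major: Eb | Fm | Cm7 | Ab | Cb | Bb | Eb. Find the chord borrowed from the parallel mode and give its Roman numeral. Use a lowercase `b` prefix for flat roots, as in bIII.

bVI

In Eb major the diatonic chords are Eb, Fm, Gm, Ab, Bb, Cm, Ddim. Of the given chords, Eb, Fm, Cm7, Ab and Bb are diatonic. Cb (Cb–Eb–Gb) doesn't fit — on degree 6 Eb major would have Cm (vi). Cb is the degree-6 chord of Eb minor, so it is the borrowed bVI.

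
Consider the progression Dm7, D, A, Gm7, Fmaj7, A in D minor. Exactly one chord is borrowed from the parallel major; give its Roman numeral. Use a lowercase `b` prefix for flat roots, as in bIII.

I

D minor has the diatonic set Dm, Edim, F, Gm, A, Bb, C (with V from harmonic minor). Of the given chords, Dm7, A, Gm7 and Fmaj7 are diatonic. But D (D–F#–A) is foreign: the diatonic i on degree 1 is Dm, whereas D comes from D major. It is labeled I.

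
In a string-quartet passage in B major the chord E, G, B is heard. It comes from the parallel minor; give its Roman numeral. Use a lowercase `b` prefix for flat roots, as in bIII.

iv

E is scale degree 4 in B major. Diatonically B major has E (IV) on that degree; E–G–B is instead the minor chord native to B minor, so it takes the label iv.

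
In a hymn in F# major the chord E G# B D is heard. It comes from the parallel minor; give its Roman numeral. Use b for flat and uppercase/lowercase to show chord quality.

bVII7

The root E is the lowered 7th scale degree — diatonically F# major has E# there. The diatonic chord on degree 7 would be E#dim (vii°), but E–G#–B–D is the dominant-seventh chord from F# minor. As a borrowed chord it is labeled bVII7.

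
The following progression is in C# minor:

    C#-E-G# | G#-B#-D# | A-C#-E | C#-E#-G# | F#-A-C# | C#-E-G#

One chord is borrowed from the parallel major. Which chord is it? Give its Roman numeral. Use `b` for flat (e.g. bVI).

I

C# minor has the diatonic set C#m, D#dim, E, F#m, G#, A, B (with V from harmonic minor). C#–E–G# = C#m, G#–B#–D# = G#, A–C#–E = A and F#–A–C# = F#m all belong to that set. C#–E#–G# doesn't fit — on degree 1 C# minor would have C#m (i). C# is the degree-1 chord of C# major, so it is the borrowed I.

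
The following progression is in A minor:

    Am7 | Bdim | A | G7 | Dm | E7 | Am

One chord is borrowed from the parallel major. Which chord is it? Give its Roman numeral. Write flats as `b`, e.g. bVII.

I

A minor has the diatonic set Am, Bdim, C, Dm, E, F, G (with V from harmonic minor). Am7, Bdim, G7, Dm, E7 and Am all belong to that set. But A (A–C#–E) is foreign: the diatonic i on degree 1 is Am, whereas A comes from A major. It is labeled I.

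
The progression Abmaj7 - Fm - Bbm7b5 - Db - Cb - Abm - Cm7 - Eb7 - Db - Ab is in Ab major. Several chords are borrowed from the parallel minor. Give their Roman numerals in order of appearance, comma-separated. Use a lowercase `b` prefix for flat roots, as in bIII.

In Ab major the diatonic chords are Ab, Bbm, Cm, Db, Eb, Fm, Gdim. Abmaj7, Fm, Db, Cm7, Eb7 and Ab all belong to that set. Bbm7b5 (Bb–Db–Fb–Ab) doesn't fit — on degree 2 Ab major would have Bbm (ii). Bbm7b5 is the degree-2 chord of Ab minor, so it is the borrowed iiø7. But Cb (Cb–Eb–Gb) is foreign: the diatonic iii on degree 3 is Cm, whereas Cb comes from Ab minor. It is labeled bIII. Abm (Ab–Cb–Eb) doesn't fit — on degree 1 Ab major would have Ab (I). Abm is the degree-1 chord of Ab minor, so it is the borrowed i.

iiø7, bIII, i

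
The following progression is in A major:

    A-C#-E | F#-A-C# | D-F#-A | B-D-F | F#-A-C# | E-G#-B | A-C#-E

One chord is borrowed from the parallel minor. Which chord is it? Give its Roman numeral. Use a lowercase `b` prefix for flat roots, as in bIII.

ii°

The diatonic triads in A major are A, Bm, C#m, D, E, F#m, G#dim. A–C#–E = A, F#–A–C# = F#m, D–F#–A = D and E–G#–B = E are all diatonic. B–D–F doesn't fit — on degree 2 A major would have Bm (ii). Bdim is the degree-2 chord of A minor, so it is the borrowed ii°.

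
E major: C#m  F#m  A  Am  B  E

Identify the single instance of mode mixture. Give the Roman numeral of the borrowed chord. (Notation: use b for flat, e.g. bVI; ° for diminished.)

E major has the diatonic set E, F#m, G#m, A, B, C#m, D#dim. C#m, F#m, A, B and E all belong to that set. Am (A–C–E) doesn't fit — on degree 4 E major would have A (IV). Am is the degree-4 chord of E minor, so it is the borrowed iv.

iv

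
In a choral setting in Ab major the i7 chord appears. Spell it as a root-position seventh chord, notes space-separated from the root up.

Ab Cb Eb Gb

i7 is built on scale degree 1, which is Ab in both Ab major and its parallel. Building the minor-seventh chord from the parallel minor on Ab: Ab–Cb–Eb–Gb.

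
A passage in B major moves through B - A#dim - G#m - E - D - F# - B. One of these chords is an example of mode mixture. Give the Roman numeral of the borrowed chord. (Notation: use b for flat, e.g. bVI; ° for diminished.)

bIII

In B major the diatonic chords are B, C#m, D#m, E, F#, G#m, A#dim. B, A#dim, G#m, E and F# are all diatonic. But D (D–F#–A) is foreign: the diatonic iii on degree 3 is D#m, whereas D comes from B minor. It is labeled bIII.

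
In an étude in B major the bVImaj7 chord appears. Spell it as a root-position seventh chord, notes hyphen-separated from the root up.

Scale degree 6 in B major is G#. bVImaj7 uses the lowered form, G, taken from B minor. In B minor the chord on G is G–B–D–F#.

G-B-D-F#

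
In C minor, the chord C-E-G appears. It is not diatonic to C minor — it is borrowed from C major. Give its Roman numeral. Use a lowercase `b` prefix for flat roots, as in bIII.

The root C is the diatonic 1st degree of C minor; the borrowing shows in the chord quality. C–E–G is a major chord — the form found in C major, not the diatonic i (Cm). Borrowed into C minor it is written I.

I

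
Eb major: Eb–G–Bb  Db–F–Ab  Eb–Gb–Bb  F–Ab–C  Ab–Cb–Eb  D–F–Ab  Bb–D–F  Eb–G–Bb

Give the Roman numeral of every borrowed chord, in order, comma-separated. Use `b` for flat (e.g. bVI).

bVII, i, iv

The diatonic triads in Eb major are Eb, Fm, Gm, Ab, Bb, Cm, Ddim. Eb–G–Bb = Eb, F–Ab–C = Fm, D–F–Ab = Ddim and Bb–D–F = Bb are all diatonic. Db–F–Ab doesn't fit — on degree 7 Eb major would have Ddim (vii°). Db is the degree-7 chord of Eb minor, so it is the borrowed bVII. Eb–Gb–Bb is not: scale degree 1 in Eb major carries Eb (I). In Eb minor the chord on that degree is Ebm, so here it functions as i, borrowed from the parallel minor. Ab–Cb–Eb is not: scale degree 4 in Eb major carries Ab (IV). In Eb minor the chord on that degree is Abm, so here it functions as iv, borrowed from the parallel minor.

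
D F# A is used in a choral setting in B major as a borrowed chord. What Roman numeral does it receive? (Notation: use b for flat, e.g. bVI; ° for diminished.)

bIII

D is the lowered form of scale degree 3 in B major (the diatonic degree 3 is D#). Diatonically B major has D#m (iii) on that degree; D–F#–A is instead the major chord native to B minor, so it takes the label bIII.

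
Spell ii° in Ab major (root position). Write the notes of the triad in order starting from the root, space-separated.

Bb Db Fb

ii° is built on scale degree 2, which is Bb in both Ab major and its parallel. In Ab minor the chord on Bb is Bb–Db–Fb.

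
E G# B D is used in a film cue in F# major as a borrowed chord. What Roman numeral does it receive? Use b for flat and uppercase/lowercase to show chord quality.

E is the lowered form of scale degree 7 in F# major (the diatonic degree 7 is E#). E–G#–B–D is a dominant-seventh chord — the form found in F# minor, not the diatonic vii° (E#dim). Borrowed into F# major it is written bVII7.

bVII7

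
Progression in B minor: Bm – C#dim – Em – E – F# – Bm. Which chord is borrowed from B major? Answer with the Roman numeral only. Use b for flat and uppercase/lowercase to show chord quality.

IV

The diatonic triads in B minor (with V from harmonic minor) are Bm, C#dim, D, Em, F#, G, A. Bm, C#dim, Em and F# all belong to that set. E (E–G#–B) is not: scale degree 4 in B minor carries Em (iv). In B major the chord on that degree is E, so here it functions as IV, borrowed from the parallel major.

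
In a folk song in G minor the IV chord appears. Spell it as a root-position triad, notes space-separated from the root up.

C E G

IV is built on scale degree 4, which is C in both G minor and its parallel. In G major the chord on C is C–E–G.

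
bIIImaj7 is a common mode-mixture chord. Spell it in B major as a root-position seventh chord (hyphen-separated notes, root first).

Scale degree 3 in B major is D#. bIIImaj7 uses the lowered form, D, taken from B minor. In B minor the chord on D is D–F#–A–C#.

D-F#-A-C#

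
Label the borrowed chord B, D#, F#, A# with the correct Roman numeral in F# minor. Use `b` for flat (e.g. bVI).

IVmaj7

The root B is the diatonic 4th degree of F# minor; the borrowing shows in the chord quality. Diatonically F# minor has Bm (iv) on that degree; B–D#–F#–A# is instead the major-seventh chord native to F# major, so it takes the label IVmaj7.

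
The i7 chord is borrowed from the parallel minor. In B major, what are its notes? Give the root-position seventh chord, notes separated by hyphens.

The root, B, is scale degree 1 — the same note in B major and B minor; only the chord quality changes. In B minor the chord on B is B–D–F#–A.

B-D-F#-A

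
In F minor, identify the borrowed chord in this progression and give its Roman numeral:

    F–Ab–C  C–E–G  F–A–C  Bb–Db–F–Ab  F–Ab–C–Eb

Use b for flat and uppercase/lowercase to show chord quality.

The diatonic triads in F minor (with V from harmonic minor) are Fm, Gdim, Ab, Bbm, C, Db, Eb. F–Ab–C = Fm, C–E–G = C, Bb–Db–F–Ab = Bbm7 and F–Ab–C–Eb = Fm7 are all diatonic. But F–A–C is foreign: the diatonic i on degree 1 is Fm, whereas F comes from F major. It is labeled I.

I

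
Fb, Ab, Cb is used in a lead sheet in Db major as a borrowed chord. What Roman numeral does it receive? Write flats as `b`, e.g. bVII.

Fb is the lowered form of scale degree 3 in Db major (the diatonic degree 3 is F). The diatonic chord on degree 3 would be Fm (iii), but Fb–Ab–Cb is the major chord from Db minor. As a borrowed chord it is labeled bIII.

bIII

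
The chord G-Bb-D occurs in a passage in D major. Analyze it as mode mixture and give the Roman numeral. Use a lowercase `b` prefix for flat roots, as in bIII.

The root G is the diatonic 4th degree of D major; the borrowing shows in the chord quality. G–Bb–D is a minor chord — the form found in D minor, not the diatonic IV (G). Borrowed into D major it is written iv.

iv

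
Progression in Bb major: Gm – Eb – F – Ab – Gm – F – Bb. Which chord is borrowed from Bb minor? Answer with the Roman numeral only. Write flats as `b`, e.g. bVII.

bVII

In Bb major the diatonic chords are Bb, Cm, Dm, Eb, F, Gm, Adim. Gm, Eb, F and Bb are all diatonic. But Ab (Ab–C–Eb) is foreign: the diatonic vii° on degree 7 is Adim, whereas Ab comes from Bb minor. It is labeled bVII.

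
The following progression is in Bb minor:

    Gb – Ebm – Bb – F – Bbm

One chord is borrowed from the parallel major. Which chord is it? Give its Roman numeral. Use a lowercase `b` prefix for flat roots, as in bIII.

I

The diatonic triads in Bb minor (with V from harmonic minor) are Bbm, Cdim, Db, Ebm, F, Gb, Ab. Gb, Ebm, F and Bbm all belong to that set. Bb (Bb–D–F) doesn't fit — on degree 1 Bb minor would have Bbm (i). Bb is the degree-1 chord of Bb major, so it is the borrowed I.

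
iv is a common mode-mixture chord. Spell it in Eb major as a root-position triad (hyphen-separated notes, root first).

Ab-Cb-Eb

The root, Ab, is scale degree 4 — the same note in Eb major and Eb minor; only the chord quality changes. Building the minor chord from the parallel minor on Ab: Ab–Cb–Eb.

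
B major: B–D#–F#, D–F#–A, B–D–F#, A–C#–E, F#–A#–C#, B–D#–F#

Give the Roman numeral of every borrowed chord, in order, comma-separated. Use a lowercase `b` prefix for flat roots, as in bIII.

bIII, i, bVII

The diatonic triads in B major are B, C#m, D#m, E, F#, G#m, A#dim. B–D#–F# = B and F#–A#–C# = F# both belong to that set. But D–F#–A is foreign: the diatonic iii on degree 3 is D#m, whereas D comes from B minor. It is labeled bIII. B–D–F# is not: scale degree 1 in B major carries B (I). In B minor the chord on that degree is Bm, so here it functions as i, borrowed from the parallel minor. A–C#–E is not: scale degree 7 in B major carries A#dim (vii°). In B minor the chord on that degree is A, so here it functions as bVII, borrowed from the parallel minor.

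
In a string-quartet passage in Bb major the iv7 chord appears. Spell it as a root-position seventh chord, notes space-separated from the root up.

iv7 is built on scale degree 4, which is Eb in both Bb major and its parallel. In Bb minor the chord on Eb is Eb–Gb–Bb–Db.

Eb Gb Bb Db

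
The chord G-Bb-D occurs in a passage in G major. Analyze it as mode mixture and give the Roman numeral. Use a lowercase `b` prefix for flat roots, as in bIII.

i

G is scale degree 1 in G major. Diatonically G major has G (I) on that degree; G–Bb–D is instead the minor chord native to G minor, so it takes the label i.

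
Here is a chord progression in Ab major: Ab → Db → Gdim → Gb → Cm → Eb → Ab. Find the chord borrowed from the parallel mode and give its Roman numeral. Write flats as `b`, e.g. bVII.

In Ab major the diatonic chords are Ab, Bbm, Cm, Db, Eb, Fm, Gdim. Ab, Db, Gdim, Cm and Eb all belong to that set. But Gb (Gb–Bb–Db) is foreign: the diatonic vii° on degree 7 is Gdim, whereas Gb comes from Ab minor. It is labeled bVII.

bVII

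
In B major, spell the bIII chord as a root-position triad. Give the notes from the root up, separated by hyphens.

D-F#-A

Scale degree 3 in B major is D#. bIII uses the lowered form, D, taken from B minor. Stacking thirds in B minor on D gives D–F#–A.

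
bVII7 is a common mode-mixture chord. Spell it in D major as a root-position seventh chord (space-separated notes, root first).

The root of bVII7 is the lowered 7th degree: C# becomes C. Building the dominant-seventh chord from the parallel minor on C: C–E–G–Bb.

C E G Bb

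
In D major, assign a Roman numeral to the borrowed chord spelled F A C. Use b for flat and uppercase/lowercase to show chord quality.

The root F is the lowered 3rd scale degree — diatonically D major has F# there. Diatonically D major has F#m (iii) on that degree; F–A–C is instead the major chord native to D minor, so it takes the label bIII.

bIII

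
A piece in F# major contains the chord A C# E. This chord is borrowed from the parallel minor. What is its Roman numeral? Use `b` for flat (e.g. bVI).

bIII

In F# major scale degree 3 is A#; A is its lowered form, from F# minor. A–C#–E is a major chord — the form found in F# minor, not the diatonic iii (A#m). Borrowed into F# major it is written bIII.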